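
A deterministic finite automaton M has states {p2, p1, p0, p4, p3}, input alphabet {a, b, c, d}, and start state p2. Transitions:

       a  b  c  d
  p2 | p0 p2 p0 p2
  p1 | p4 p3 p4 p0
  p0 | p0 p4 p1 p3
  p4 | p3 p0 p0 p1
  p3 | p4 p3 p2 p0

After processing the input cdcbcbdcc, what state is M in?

Trace: p2 -c-> p0 -d-> p3 -c-> p2 -b-> p2 -c-> p0 -b-> p4 -d-> p1 -c-> p4 -c-> p0

p0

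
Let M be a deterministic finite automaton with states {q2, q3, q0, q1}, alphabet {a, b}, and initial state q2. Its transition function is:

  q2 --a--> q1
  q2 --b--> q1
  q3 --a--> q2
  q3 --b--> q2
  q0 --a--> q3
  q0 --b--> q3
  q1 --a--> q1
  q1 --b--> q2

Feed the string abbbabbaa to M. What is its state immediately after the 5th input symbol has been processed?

q1

q2 → q1 → q2 → q1 → q2 → q1
After 5 symbols: q1.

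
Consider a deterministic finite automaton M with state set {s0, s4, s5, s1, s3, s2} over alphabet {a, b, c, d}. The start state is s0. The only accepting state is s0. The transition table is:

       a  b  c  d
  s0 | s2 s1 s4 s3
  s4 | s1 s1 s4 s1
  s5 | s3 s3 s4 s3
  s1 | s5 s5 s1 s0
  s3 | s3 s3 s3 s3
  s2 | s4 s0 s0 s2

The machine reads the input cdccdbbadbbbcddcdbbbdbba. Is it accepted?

No

Trace: s0 -c-> s4 -d-> s1 -c-> s1 -c-> s1 -d-> s0 -b-> s1 -b-> s5 -a-> s3 -d-> s3 -b-> s3 -b-> s3 -b-> s3 -c-> s3 -d-> s3 -d-> s3 -c-> s3 -d-> s3 -b-> s3 -b-> s3 -b-> s3 -d-> s3 -b-> s3 -b-> s3 -a-> s3
End state s3 is not accepting.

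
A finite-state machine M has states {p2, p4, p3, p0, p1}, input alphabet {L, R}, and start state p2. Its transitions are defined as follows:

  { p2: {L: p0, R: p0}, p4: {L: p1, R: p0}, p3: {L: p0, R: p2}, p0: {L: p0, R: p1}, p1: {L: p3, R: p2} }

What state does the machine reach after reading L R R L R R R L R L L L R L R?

start at p2
read 'L': p2 → p0
read 'R': p0 → p1
read 'R': p1 → p2
read 'L': p2 → p0
read 'R': p0 → p1
read 'R': p1 → p2
read 'R': p2 → p0
read 'L': p0 → p0
read 'R': p0 → p1
read 'L': p1 → p3
read 'L': p3 → p0
read 'L': p0 → p0
read 'R': p0 → p1
read 'L': p1 → p3
read 'R': p3 → p2

p2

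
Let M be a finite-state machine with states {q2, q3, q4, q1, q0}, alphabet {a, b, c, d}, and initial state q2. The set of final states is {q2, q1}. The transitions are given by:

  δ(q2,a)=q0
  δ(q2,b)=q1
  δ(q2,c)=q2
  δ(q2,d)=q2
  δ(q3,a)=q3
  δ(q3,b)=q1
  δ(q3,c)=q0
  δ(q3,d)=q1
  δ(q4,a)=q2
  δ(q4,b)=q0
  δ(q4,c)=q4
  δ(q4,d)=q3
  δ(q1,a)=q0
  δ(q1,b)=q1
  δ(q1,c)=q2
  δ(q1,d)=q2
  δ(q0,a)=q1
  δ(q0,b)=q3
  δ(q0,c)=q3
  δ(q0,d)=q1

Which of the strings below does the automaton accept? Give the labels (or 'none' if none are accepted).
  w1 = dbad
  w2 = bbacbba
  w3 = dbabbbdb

w1: q2 → q2 → q1 → q0 → q1  → end q1, accepted
w2: q2 → q1 → q1 → q0 → q3 → q1 → q1 → q0  → end q0, rejected
w3: q2 → q2 → q1 → q0 → q3 → q1 → q1 → q2 → q1  → end q1, accepted

w1, w3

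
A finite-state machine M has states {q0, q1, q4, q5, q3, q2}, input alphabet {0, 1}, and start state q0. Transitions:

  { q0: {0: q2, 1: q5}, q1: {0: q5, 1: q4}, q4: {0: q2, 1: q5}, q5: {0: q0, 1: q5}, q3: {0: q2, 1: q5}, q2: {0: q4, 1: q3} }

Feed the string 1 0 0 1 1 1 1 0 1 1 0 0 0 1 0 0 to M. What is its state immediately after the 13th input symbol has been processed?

q4

Trace: q0 -1-> q5 -0-> q0 -0-> q2 -1-> q3 -1-> q5 -1-> q5 -1-> q5 -0-> q0 -1-> q5 -1-> q5 -0-> q0 -0-> q2 -0-> q4
After 13 symbols: q4.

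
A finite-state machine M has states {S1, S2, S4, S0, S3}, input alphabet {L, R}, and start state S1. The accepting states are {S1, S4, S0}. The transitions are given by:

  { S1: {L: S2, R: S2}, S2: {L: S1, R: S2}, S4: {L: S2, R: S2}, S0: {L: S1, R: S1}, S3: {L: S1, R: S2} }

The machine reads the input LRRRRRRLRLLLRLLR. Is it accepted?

start at S1
read 'L': S1 → S2
read 'R': S2 → S2
read 'R': S2 → S2
read 'R': S2 → S2
read 'R': S2 → S2
read 'R': S2 → S2
read 'R': S2 → S2
read 'L': S2 → S1
read 'R': S1 → S2
read 'L': S2 → S1
read 'L': S1 → S2
read 'L': S2 → S1
read 'R': S1 → S2
read 'L': S2 → S1
read 'L': S1 → S2
read 'R': S2 → S2
End state S2 is not accepting.

No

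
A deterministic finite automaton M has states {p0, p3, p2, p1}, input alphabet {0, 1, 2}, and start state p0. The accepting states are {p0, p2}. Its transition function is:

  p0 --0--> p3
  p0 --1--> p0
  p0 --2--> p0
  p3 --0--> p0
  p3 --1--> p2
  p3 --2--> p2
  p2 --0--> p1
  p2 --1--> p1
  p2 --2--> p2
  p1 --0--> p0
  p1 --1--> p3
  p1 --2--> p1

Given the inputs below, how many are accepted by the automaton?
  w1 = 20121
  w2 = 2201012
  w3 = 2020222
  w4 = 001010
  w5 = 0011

2

w1: Trace: p0 -2-> p0 -0-> p3 -1-> p2 -2-> p2 -1-> p1  → end p1, rejected
w2: Trace: p0 -2-> p0 -2-> p0 -0-> p3 -1-> p2 -0-> p1 -1-> p3 -2-> p2  → end p2, accepted
w3: Trace: p0 -2-> p0 -0-> p3 -2-> p2 -0-> p1 -2-> p1 -2-> p1 -2-> p1  → end p1, rejected
w4: Trace: p0 -0-> p3 -0-> p0 -1-> p0 -0-> p3 -1-> p2 -0-> p1  → end p1, rejected
w5: Trace: p0 -0-> p3 -0-> p0 -1-> p0 -1-> p0  → end p0, accepted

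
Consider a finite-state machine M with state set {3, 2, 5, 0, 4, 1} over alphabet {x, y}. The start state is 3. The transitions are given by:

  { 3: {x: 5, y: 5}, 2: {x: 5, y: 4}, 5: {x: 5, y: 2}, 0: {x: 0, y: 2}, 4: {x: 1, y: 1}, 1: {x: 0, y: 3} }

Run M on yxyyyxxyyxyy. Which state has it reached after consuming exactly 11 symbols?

Trace: 3 -y-> 5 -x-> 5 -y-> 2 -y-> 4 -y-> 1 -x-> 0 -x-> 0 -y-> 2 -y-> 4 -x-> 1 -y-> 3
After 11 symbols: 3.

3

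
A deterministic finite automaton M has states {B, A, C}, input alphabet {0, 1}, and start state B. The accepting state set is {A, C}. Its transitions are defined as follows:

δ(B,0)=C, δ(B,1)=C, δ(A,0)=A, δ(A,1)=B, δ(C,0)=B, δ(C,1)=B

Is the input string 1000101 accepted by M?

Yes

start at B
read '1': B → C
read '0': C → B
read '0': B → C
read '0': C → B
read '1': B → C
read '0': C → B
read '1': B → C
End state C is accepting.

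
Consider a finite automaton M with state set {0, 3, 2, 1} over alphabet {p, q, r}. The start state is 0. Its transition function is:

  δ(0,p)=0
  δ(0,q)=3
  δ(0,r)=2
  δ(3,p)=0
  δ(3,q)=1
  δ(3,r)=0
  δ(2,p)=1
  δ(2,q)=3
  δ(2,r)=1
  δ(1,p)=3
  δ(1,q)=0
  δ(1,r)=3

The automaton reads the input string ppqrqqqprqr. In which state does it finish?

0

Trace: 0 -p-> 0 -p-> 0 -q-> 3 -r-> 0 -q-> 3 -q-> 1 -q-> 0 -p-> 0 -r-> 2 -q-> 3 -r-> 0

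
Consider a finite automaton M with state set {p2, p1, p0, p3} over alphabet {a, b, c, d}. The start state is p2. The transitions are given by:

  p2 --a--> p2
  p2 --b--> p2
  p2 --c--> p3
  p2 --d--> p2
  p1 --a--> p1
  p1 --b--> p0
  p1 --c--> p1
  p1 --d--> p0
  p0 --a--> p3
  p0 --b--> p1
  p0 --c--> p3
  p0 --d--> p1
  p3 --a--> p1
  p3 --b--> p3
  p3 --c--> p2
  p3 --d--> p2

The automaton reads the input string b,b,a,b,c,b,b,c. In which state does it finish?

start at p2
read 'b': p2 → p2
read 'b': p2 → p2
read 'a': p2 → p2
read 'b': p2 → p2
read 'c': p2 → p3
read 'b': p3 → p3
read 'b': p3 → p3
read 'c': p3 → p2

p2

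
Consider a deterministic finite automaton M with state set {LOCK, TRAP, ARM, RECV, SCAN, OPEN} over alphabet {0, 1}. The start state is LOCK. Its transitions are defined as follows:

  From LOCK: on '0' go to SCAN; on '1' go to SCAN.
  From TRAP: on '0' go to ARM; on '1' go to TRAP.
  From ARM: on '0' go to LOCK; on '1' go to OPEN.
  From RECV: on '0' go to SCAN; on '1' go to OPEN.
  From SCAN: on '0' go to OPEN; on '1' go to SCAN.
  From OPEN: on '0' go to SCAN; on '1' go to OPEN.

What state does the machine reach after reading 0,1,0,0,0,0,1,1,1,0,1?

LOCK → SCAN → SCAN → OPEN → SCAN → OPEN → SCAN → SCAN → SCAN → SCAN → OPEN → OPEN

OPEN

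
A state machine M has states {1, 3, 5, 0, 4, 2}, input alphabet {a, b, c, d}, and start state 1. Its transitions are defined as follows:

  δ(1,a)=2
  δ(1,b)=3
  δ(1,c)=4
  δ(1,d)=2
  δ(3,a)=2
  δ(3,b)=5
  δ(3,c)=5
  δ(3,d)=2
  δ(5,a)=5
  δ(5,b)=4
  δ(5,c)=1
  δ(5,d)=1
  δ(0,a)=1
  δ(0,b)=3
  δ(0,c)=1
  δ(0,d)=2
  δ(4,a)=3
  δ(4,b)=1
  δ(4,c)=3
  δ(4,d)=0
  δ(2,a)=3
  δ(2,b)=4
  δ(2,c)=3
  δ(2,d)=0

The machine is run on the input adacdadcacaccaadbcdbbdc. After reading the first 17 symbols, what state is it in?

3

Trace: 1 -a-> 2 -d-> 0 -a-> 1 -c-> 4 -d-> 0 -a-> 1 -d-> 2 -c-> 3 -a-> 2 -c-> 3 -a-> 2 -c-> 3 -c-> 5 -a-> 5 -a-> 5 -d-> 1 -b-> 3
After 17 symbols: 3.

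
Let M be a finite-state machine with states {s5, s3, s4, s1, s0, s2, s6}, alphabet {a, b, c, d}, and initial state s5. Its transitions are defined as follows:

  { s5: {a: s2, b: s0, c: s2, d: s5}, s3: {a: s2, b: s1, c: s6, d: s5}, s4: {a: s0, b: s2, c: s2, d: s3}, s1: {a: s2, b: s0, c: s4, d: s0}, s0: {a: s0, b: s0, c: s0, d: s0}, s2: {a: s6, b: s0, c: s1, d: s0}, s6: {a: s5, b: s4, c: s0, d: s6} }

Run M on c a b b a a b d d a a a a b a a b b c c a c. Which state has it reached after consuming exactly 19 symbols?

s0

s5 → s2 → s6 → s4 → s2 → s6 → s5 → s0 → s0 → s0 → s0 → s0 → s0 → s0 → s0 → s0 → s0 → s0 → s0 → s0
After 19 symbols: s0.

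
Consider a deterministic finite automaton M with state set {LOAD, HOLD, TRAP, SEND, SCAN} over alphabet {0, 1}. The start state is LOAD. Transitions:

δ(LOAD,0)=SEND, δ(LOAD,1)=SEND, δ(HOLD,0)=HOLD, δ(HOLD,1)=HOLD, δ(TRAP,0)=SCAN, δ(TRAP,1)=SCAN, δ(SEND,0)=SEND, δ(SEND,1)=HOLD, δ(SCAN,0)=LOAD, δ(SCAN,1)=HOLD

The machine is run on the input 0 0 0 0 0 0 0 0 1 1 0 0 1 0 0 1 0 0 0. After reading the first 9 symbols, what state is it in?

HOLD

LOAD → SEND → SEND → SEND → SEND → SEND → SEND → SEND → SEND → HOLD
After 9 symbols: HOLD.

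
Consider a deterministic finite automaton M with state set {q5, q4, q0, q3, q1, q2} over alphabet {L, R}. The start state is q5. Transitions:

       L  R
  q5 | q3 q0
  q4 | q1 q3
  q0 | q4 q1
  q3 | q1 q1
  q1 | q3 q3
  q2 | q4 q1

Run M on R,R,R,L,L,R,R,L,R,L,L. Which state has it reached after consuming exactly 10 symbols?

q5 → q0 → q1 → q3 → q1 → q3 → q1 → q3 → q1 → q3 → q1
After 10 symbols: q1.

q1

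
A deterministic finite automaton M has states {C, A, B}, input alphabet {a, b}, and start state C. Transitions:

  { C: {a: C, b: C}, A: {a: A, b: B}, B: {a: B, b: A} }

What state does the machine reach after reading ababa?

C

C → C → C → C → C → C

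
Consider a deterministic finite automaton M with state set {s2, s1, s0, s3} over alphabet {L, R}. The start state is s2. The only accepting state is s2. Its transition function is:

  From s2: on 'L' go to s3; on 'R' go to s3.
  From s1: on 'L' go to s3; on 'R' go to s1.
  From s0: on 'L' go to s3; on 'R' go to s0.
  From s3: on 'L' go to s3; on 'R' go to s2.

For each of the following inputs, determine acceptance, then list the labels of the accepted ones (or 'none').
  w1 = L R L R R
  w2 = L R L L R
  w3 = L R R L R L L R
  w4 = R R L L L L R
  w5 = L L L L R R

w1: Trace: s2 -L-> s3 -R-> s2 -L-> s3 -R-> s2 -R-> s3  → end s3, rejected
w2: Trace: s2 -L-> s3 -R-> s2 -L-> s3 -L-> s3 -R-> s2  → end s2, accepted
w3: Trace: s2 -L-> s3 -R-> s2 -R-> s3 -L-> s3 -R-> s2 -L-> s3 -L-> s3 -R-> s2  → end s2, accepted
w4: Trace: s2 -R-> s3 -R-> s2 -L-> s3 -L-> s3 -L-> s3 -L-> s3 -R-> s2  → end s2, accepted
w5: Trace: s2 -L-> s3 -L-> s3 -L-> s3 -L-> s3 -R-> s2 -R-> s3  → end s3, rejected

w2, w3, w4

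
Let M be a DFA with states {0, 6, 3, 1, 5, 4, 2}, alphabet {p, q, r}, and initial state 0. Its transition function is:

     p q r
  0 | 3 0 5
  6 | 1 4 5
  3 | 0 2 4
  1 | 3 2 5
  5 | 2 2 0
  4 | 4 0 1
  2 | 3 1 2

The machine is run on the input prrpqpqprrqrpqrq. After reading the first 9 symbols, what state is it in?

4

start at 0
read 'p': 0 → 3
read 'r': 3 → 4
read 'r': 4 → 1
read 'p': 1 → 3
read 'q': 3 → 2
read 'p': 2 → 3
read 'q': 3 → 2
read 'p': 2 → 3
read 'r': 3 → 4
After 9 symbols: 4.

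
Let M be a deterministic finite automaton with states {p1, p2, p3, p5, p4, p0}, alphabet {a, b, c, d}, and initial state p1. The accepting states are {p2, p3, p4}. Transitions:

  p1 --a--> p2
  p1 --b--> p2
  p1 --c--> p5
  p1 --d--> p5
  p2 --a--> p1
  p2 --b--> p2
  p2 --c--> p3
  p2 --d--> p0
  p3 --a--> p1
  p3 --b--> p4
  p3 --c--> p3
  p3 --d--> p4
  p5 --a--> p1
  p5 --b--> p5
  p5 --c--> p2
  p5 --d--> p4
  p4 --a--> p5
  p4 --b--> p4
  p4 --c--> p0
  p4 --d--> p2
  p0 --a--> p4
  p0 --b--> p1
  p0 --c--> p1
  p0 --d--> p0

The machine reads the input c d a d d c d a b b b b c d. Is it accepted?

Trace: p1 -c-> p5 -d-> p4 -a-> p5 -d-> p4 -d-> p2 -c-> p3 -d-> p4 -a-> p5 -b-> p5 -b-> p5 -b-> p5 -b-> p5 -c-> p2 -d-> p0
End state p0 is not accepting.

No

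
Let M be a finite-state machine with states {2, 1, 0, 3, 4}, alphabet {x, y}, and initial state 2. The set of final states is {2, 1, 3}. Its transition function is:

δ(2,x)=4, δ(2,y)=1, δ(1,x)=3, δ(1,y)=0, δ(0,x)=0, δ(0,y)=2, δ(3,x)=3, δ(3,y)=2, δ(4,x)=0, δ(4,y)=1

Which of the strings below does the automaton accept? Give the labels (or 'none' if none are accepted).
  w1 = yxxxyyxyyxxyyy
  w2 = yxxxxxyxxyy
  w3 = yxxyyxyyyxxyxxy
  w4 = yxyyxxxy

w1: Trace: 2 -y-> 1 -x-> 3 -x-> 3 -x-> 3 -y-> 2 -y-> 1 -x-> 3 -y-> 2 -y-> 1 -x-> 3 -x-> 3 -y-> 2 -y-> 1 -y-> 0  → end 0, rejected
w2: Trace: 2 -y-> 1 -x-> 3 -x-> 3 -x-> 3 -x-> 3 -x-> 3 -y-> 2 -x-> 4 -x-> 0 -y-> 2 -y-> 1  → end 1, accepted
w3: Trace: 2 -y-> 1 -x-> 3 -x-> 3 -y-> 2 -y-> 1 -x-> 3 -y-> 2 -y-> 1 -y-> 0 -x-> 0 -x-> 0 -y-> 2 -x-> 4 -x-> 0 -y-> 2  → end 2, accepted
w4: Trace: 2 -y-> 1 -x-> 3 -y-> 2 -y-> 1 -x-> 3 -x-> 3 -x-> 3 -y-> 2  → end 2, accepted

w2, w3, w4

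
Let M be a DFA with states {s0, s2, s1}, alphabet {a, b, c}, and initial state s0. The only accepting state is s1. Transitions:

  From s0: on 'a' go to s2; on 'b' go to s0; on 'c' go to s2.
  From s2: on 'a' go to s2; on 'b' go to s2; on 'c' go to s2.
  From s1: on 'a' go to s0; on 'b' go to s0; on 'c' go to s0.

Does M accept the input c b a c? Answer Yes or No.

Trace: s0 -c-> s2 -b-> s2 -a-> s2 -c-> s2
End state s2 is not accepting.

No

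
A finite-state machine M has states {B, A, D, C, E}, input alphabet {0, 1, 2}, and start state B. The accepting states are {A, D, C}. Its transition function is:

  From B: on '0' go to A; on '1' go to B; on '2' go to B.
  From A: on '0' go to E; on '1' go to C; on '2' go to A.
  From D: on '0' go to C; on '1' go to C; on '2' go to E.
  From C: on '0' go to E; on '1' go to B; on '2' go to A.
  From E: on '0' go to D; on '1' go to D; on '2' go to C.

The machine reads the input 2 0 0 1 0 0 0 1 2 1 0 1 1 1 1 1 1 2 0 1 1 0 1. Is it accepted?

Yes

B → B → A → E → D → C → E → D → C → A → C → E → D → C → B → B → B → B → B → A → C → B → A → C
End state C is accepting.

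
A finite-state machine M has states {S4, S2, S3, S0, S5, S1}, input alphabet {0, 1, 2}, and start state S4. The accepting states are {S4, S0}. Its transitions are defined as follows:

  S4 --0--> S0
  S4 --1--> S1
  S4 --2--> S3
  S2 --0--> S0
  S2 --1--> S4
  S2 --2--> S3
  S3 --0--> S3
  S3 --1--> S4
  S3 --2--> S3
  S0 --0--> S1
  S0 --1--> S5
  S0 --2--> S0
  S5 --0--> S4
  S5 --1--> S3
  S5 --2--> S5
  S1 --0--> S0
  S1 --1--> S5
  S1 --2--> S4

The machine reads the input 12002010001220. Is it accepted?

Yes

S4 → S1 → S4 → S0 → S1 → S4 → S0 → S5 → S4 → S0 → S1 → S5 → S5 → S5 → S4
End state S4 is accepting.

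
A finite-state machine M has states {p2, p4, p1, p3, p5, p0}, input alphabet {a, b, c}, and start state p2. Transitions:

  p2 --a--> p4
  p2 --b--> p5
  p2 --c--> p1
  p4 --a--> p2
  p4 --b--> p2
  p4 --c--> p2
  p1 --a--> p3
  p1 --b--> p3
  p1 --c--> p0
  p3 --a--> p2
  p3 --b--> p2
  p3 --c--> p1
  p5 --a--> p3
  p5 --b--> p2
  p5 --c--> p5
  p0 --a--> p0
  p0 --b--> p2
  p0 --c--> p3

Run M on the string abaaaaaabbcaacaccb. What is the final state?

start at p2
read 'a': p2 → p4
read 'b': p4 → p2
read 'a': p2 → p4
read 'a': p4 → p2
read 'a': p2 → p4
read 'a': p4 → p2
read 'a': p2 → p4
read 'a': p4 → p2
read 'b': p2 → p5
read 'b': p5 → p2
read 'c': p2 → p1
read 'a': p1 → p3
read 'a': p3 → p2
read 'c': p2 → p1
read 'a': p1 → p3
read 'c': p3 → p1
read 'c': p1 → p0
read 'b': p0 → p2

p2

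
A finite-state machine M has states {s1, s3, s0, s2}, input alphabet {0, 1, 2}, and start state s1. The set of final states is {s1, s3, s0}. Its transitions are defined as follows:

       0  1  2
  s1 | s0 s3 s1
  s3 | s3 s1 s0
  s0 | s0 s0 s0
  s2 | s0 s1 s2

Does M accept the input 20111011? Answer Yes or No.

start at s1
read '2': s1 → s1
read '0': s1 → s0
read '1': s0 → s0
read '1': s0 → s0
read '1': s0 → s0
read '0': s0 → s0
read '1': s0 → s0
read '1': s0 → s0
End state s0 is accepting.

Yes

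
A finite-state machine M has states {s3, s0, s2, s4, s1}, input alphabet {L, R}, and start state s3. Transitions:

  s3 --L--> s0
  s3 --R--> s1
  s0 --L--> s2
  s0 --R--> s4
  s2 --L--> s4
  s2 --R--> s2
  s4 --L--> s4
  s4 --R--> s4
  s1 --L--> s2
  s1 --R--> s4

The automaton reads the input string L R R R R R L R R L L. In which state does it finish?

s4

Trace: s3 -L-> s0 -R-> s4 -R-> s4 -R-> s4 -R-> s4 -R-> s4 -L-> s4 -R-> s4 -R-> s4 -L-> s4 -L-> s4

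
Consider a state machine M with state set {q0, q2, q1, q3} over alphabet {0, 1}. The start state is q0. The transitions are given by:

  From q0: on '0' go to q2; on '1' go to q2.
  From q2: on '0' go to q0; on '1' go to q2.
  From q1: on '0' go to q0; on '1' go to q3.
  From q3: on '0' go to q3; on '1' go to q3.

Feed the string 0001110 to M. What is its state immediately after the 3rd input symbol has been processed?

Trace: q0 -0-> q2 -0-> q0 -0-> q2
After 3 symbols: q2.

q2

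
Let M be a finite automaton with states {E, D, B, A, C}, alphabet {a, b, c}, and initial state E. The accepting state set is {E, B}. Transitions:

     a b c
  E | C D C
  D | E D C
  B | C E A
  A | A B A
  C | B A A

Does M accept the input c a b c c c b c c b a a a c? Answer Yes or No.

E → C → B → E → C → A → A → B → A → A → B → C → B → C → A
End state A is not accepting.

No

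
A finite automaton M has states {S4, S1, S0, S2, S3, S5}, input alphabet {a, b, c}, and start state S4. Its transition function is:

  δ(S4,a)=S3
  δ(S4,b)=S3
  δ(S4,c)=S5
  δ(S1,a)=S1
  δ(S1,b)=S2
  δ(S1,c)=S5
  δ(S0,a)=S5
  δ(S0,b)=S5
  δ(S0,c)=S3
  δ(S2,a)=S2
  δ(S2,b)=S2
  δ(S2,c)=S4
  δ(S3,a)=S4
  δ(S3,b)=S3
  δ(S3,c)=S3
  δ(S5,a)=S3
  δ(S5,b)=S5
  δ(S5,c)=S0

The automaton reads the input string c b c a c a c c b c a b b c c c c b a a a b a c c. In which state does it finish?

start at S4
read 'c': S4 → S5
read 'b': S5 → S5
read 'c': S5 → S0
read 'a': S0 → S5
read 'c': S5 → S0
read 'a': S0 → S5
read 'c': S5 → S0
read 'c': S0 → S3
read 'b': S3 → S3
read 'c': S3 → S3
read 'a': S3 → S4
read 'b': S4 → S3
read 'b': S3 → S3
read 'c': S3 → S3
read 'c': S3 → S3
read 'c': S3 → S3
read 'c': S3 → S3
read 'b': S3 → S3
read 'a': S3 → S4
read 'a': S4 → S3
read 'a': S3 → S4
read 'b': S4 → S3
read 'a': S3 → S4
read 'c': S4 → S5
read 'c': S5 → S0

S0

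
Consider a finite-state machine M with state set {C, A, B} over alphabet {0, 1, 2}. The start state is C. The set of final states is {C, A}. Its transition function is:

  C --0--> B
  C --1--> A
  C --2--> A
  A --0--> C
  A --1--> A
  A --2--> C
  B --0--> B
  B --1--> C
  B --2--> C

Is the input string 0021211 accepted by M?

start at C
read '0': C → B
read '0': B → B
read '2': B → C
read '1': C → A
read '2': A → C
read '1': C → A
read '1': A → A
End state A is accepting.

Yes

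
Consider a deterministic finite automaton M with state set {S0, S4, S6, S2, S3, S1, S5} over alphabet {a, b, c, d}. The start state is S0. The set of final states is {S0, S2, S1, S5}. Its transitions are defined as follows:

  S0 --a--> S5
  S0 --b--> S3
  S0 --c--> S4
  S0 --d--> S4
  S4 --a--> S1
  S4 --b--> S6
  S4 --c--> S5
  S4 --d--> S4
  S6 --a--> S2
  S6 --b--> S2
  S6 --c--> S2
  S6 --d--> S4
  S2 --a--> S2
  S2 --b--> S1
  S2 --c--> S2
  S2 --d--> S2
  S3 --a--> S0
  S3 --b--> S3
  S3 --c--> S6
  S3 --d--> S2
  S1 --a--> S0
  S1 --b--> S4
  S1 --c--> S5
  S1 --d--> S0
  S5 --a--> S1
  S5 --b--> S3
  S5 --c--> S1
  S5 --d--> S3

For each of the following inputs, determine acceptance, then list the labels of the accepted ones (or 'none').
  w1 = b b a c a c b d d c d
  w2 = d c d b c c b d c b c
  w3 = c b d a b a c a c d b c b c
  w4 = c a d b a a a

w1: S0 → S3 → S3 → S0 → S4 → S1 → S5 → S3 → S2 → S2 → S2 → S2  → end S2, accepted
w2: S0 → S4 → S5 → S3 → S3 → S6 → S2 → S1 → S0 → S4 → S6 → S2  → end S2, accepted
w3: S0 → S4 → S6 → S4 → S1 → S4 → S1 → S5 → S1 → S5 → S3 → S3 → S6 → S2 → S2  → end S2, accepted
w4: S0 → S4 → S1 → S0 → S3 → S0 → S5 → S1  → end S1, accepted

w1, w2, w3, w4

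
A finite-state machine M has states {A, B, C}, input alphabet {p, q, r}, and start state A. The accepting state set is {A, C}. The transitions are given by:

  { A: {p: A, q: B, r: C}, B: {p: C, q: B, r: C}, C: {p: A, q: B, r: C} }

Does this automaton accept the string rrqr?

start at A
read 'r': A → C
read 'r': C → C
read 'q': C → B
read 'r': B → C
End state C is accepting.

Yes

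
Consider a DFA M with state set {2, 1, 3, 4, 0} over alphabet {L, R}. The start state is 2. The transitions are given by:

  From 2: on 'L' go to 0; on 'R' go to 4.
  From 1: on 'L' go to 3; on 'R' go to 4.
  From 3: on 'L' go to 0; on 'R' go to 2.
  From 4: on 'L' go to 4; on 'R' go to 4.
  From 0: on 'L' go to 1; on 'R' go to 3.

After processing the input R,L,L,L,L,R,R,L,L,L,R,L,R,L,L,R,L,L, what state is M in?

2 → 4 → 4 → 4 → 4 → 4 → 4 → 4 → 4 → 4 → 4 → 4 → 4 → 4 → 4 → 4 → 4 → 4 → 4

4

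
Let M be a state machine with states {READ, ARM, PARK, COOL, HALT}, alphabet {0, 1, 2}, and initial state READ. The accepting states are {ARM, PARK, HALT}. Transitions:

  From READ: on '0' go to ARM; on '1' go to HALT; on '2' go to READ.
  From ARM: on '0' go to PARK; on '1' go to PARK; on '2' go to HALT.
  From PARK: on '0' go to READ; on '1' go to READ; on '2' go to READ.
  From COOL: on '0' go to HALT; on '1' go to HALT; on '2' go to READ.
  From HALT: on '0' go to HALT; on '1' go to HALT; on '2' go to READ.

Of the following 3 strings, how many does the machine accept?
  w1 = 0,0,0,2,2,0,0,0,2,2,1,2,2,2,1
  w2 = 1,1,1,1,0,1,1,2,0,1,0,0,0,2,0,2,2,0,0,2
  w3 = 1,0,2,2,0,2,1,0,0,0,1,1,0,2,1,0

w1: READ → ARM → PARK → READ → READ → READ → ARM → PARK → READ → READ → READ → HALT → READ → READ → READ → HALT  → end HALT, accepted
w2: READ → HALT → HALT → HALT → HALT → HALT → HALT → HALT → READ → ARM → PARK → READ → ARM → PARK → READ → ARM → HALT → READ → ARM → PARK → READ  → end READ, rejected
w3: READ → HALT → HALT → READ → READ → ARM → HALT → HALT → HALT → HALT → HALT → HALT → HALT → HALT → READ → HALT → HALT  → end HALT, accepted

2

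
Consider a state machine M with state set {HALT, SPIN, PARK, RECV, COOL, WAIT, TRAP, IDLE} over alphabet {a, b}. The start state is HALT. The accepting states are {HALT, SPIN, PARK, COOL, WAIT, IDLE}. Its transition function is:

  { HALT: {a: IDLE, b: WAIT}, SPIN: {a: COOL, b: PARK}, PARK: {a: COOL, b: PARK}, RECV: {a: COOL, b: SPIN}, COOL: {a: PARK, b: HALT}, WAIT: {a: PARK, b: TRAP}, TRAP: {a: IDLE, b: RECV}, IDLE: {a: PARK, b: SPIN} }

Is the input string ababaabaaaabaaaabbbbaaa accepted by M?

start at HALT
read 'a': HALT → IDLE
read 'b': IDLE → SPIN
read 'a': SPIN → COOL
read 'b': COOL → HALT
read 'a': HALT → IDLE
read 'a': IDLE → PARK
read 'b': PARK → PARK
read 'a': PARK → COOL
read 'a': COOL → PARK
read 'a': PARK → COOL
read 'a': COOL → PARK
read 'b': PARK → PARK
read 'a': PARK → COOL
read 'a': COOL → PARK
read 'a': PARK → COOL
read 'a': COOL → PARK
read 'b': PARK → PARK
read 'b': PARK → PARK
read 'b': PARK → PARK
read 'b': PARK → PARK
read 'a': PARK → COOL
read 'a': COOL → PARK
read 'a': PARK → COOL
End state COOL is accepting.

Yes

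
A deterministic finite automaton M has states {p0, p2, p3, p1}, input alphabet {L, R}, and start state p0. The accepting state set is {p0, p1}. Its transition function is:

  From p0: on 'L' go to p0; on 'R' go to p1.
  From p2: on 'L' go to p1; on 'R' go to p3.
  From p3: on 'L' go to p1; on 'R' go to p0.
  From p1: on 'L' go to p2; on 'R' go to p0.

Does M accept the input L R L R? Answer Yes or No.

No

Trace: p0 -L-> p0 -R-> p1 -L-> p2 -R-> p3
End state p3 is not accepting.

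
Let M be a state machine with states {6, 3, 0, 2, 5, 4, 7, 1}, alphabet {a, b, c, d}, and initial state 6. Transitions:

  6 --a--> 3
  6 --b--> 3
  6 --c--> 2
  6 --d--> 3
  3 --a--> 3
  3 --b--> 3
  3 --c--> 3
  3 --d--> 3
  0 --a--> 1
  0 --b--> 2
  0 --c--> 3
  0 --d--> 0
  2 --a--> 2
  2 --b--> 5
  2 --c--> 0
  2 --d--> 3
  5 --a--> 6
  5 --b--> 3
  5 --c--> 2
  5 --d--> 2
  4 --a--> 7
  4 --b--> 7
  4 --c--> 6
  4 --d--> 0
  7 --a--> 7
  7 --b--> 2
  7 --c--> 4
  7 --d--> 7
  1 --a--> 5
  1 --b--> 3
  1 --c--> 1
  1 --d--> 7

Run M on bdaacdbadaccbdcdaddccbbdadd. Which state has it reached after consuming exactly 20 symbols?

start at 6
read 'b': 6 → 3
read 'd': 3 → 3
read 'a': 3 → 3
read 'a': 3 → 3
read 'c': 3 → 3
read 'd': 3 → 3
read 'b': 3 → 3
read 'a': 3 → 3
read 'd': 3 → 3
read 'a': 3 → 3
read 'c': 3 → 3
read 'c': 3 → 3
read 'b': 3 → 3
read 'd': 3 → 3
read 'c': 3 → 3
read 'd': 3 → 3
read 'a': 3 → 3
read 'd': 3 → 3
read 'd': 3 → 3
read 'c': 3 → 3
After 20 symbols: 3.

3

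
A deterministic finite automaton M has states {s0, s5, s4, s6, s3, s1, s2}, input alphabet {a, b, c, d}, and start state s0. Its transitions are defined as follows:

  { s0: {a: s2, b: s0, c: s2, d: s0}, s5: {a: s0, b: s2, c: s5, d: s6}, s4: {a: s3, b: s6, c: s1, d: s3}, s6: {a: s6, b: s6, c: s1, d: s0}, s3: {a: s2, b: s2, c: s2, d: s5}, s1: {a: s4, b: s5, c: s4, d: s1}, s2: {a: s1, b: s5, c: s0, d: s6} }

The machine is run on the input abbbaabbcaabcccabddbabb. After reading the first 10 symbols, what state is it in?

start at s0
read 'a': s0 → s2
read 'b': s2 → s5
read 'b': s5 → s2
read 'b': s2 → s5
read 'a': s5 → s0
read 'a': s0 → s2
read 'b': s2 → s5
read 'b': s5 → s2
read 'c': s2 → s0
read 'a': s0 → s2
After 10 symbols: s2.

s2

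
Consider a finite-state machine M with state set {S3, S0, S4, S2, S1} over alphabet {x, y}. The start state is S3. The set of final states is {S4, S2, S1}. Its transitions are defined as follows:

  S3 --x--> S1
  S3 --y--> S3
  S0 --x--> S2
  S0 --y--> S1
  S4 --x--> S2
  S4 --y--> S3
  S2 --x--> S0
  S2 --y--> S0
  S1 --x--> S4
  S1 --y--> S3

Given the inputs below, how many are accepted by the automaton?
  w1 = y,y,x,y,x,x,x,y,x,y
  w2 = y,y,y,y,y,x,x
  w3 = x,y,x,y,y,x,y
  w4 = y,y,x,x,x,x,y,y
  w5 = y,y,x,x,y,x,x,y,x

2

w1: S3 → S3 → S3 → S1 → S3 → S1 → S4 → S2 → S0 → S2 → S0  → end S0, rejected
w2: S3 → S3 → S3 → S3 → S3 → S3 → S1 → S4  → end S4, accepted
w3: S3 → S1 → S3 → S1 → S3 → S3 → S1 → S3  → end S3, rejected
w4: S3 → S3 → S3 → S1 → S4 → S2 → S0 → S1 → S3  → end S3, rejected
w5: S3 → S3 → S3 → S1 → S4 → S3 → S1 → S4 → S3 → S1  → end S1, accepted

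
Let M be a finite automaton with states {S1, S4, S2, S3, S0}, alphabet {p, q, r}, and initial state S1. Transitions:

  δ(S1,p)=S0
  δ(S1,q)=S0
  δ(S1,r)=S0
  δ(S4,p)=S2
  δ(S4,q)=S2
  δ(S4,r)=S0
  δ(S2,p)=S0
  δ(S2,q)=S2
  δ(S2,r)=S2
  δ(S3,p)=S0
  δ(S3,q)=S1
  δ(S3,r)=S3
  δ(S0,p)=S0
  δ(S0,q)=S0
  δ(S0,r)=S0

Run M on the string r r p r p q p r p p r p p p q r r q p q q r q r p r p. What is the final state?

S0

start at S1
read 'r': S1 → S0
read 'r': S0 → S0
read 'p': S0 → S0
read 'r': S0 → S0
read 'p': S0 → S0
read 'q': S0 → S0
read 'p': S0 → S0
read 'r': S0 → S0
read 'p': S0 → S0
read 'p': S0 → S0
read 'r': S0 → S0
read 'p': S0 → S0
read 'p': S0 → S0
read 'p': S0 → S0
read 'q': S0 → S0
read 'r': S0 → S0
read 'r': S0 → S0
read 'q': S0 → S0
read 'p': S0 → S0
read 'q': S0 → S0
read 'q': S0 → S0
read 'r': S0 → S0
read 'q': S0 → S0
read 'r': S0 → S0
read 'p': S0 → S0
read 'r': S0 → S0
read 'p': S0 → S0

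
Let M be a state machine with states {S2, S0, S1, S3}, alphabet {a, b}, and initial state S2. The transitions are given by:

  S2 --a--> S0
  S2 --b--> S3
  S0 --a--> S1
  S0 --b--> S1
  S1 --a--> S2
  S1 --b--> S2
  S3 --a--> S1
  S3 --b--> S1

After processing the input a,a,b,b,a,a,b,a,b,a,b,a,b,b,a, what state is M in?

S2 → S0 → S1 → S2 → S3 → S1 → S2 → S3 → S1 → S2 → S0 → S1 → S2 → S3 → S1 → S2

S2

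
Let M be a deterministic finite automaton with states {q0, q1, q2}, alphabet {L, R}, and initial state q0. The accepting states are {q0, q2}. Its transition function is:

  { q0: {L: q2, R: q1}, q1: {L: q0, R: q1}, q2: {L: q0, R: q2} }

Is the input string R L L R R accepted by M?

Yes

Trace: q0 -R-> q1 -L-> q0 -L-> q2 -R-> q2 -R-> q2
End state q2 is accepting.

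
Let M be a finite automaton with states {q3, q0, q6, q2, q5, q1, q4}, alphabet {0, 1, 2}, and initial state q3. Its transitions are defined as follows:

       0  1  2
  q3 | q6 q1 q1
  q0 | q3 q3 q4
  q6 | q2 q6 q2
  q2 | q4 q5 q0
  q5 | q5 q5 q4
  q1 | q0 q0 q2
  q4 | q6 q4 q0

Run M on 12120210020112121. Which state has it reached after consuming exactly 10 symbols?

q3 → q1 → q2 → q5 → q4 → q6 → q2 → q5 → q5 → q5 → q4
After 10 symbols: q4.

q4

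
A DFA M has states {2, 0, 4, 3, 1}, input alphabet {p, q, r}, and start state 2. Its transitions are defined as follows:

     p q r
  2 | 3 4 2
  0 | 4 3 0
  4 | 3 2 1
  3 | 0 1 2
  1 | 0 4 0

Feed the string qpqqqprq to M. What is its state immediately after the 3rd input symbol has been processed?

1

Trace: 2 -q-> 4 -p-> 3 -q-> 1
After 3 symbols: 1.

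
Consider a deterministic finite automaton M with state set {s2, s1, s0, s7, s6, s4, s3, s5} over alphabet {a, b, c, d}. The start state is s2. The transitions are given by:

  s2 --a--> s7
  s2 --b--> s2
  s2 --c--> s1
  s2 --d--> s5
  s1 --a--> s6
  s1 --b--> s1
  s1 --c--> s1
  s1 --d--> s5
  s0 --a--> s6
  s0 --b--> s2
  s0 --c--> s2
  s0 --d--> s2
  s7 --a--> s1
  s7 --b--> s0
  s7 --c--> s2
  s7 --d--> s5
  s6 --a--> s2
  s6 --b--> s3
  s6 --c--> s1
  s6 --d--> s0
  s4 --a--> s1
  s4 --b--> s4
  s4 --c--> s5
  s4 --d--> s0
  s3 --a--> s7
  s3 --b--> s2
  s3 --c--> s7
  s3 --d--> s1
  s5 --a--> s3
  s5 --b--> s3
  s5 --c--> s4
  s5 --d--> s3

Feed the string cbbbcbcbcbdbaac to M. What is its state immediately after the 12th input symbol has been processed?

s3

Trace: s2 -c-> s1 -b-> s1 -b-> s1 -b-> s1 -c-> s1 -b-> s1 -c-> s1 -b-> s1 -c-> s1 -b-> s1 -d-> s5 -b-> s3
After 12 symbols: s3.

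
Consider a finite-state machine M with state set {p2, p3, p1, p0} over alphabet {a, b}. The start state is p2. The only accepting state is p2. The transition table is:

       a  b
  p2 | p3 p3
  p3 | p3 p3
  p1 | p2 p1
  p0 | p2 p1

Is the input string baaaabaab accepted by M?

No

start at p2
read 'b': p2 → p3
read 'a': p3 → p3
read 'a': p3 → p3
read 'a': p3 → p3
read 'a': p3 → p3
read 'b': p3 → p3
read 'a': p3 → p3
read 'a': p3 → p3
read 'b': p3 → p3
End state p3 is not accepting.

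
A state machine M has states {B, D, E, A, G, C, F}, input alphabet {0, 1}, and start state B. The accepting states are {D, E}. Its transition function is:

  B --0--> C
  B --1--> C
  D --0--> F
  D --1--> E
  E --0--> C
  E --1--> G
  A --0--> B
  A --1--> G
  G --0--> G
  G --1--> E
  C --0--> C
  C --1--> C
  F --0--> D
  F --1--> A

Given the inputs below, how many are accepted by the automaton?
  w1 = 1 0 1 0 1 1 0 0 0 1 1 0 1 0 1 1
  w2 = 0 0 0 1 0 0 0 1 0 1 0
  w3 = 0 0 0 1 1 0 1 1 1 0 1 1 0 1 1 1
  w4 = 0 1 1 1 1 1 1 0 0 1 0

w1: Trace: B -1-> C -0-> C -1-> C -0-> C -1-> C -1-> C -0-> C -0-> C -0-> C -1-> C -1-> C -0-> C -1-> C -0-> C -1-> C -1-> C  → end C, rejected
w2: Trace: B -0-> C -0-> C -0-> C -1-> C -0-> C -0-> C -0-> C -1-> C -0-> C -1-> C -0-> C  → end C, rejected
w3: Trace: B -0-> C -0-> C -0-> C -1-> C -1-> C -0-> C -1-> C -1-> C -1-> C -0-> C -1-> C -1-> C -0-> C -1-> C -1-> C -1-> C  → end C, rejected
w4: Trace: B -0-> C -1-> C -1-> C -1-> C -1-> C -1-> C -1-> C -0-> C -0-> C -1-> C -0-> C  → end C, rejected

0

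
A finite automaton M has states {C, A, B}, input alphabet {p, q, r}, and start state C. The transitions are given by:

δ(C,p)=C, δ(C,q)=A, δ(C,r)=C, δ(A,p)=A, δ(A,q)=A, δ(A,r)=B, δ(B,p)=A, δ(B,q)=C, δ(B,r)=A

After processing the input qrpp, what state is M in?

C → A → B → A → A

A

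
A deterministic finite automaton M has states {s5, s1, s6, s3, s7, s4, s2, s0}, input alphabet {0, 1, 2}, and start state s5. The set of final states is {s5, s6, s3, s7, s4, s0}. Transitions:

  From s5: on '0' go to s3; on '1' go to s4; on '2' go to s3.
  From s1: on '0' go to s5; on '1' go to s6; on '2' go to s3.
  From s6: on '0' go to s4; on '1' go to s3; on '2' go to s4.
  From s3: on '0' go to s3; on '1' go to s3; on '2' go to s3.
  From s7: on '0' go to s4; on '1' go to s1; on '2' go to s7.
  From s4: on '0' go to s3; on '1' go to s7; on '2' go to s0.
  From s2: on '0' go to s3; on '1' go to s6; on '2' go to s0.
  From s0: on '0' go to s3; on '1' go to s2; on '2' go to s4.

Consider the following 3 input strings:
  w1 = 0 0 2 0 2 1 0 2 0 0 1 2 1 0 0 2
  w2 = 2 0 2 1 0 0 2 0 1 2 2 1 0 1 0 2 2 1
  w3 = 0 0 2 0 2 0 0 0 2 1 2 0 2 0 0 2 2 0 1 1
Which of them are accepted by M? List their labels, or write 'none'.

w1: Trace: s5 -0-> s3 -0-> s3 -2-> s3 -0-> s3 -2-> s3 -1-> s3 -0-> s3 -2-> s3 -0-> s3 -0-> s3 -1-> s3 -2-> s3 -1-> s3 -0-> s3 -0-> s3 -2-> s3  → end s3, accepted
w2: Trace: s5 -2-> s3 -0-> s3 -2-> s3 -1-> s3 -0-> s3 -0-> s3 -2-> s3 -0-> s3 -1-> s3 -2-> s3 -2-> s3 -1-> s3 -0-> s3 -1-> s3 -0-> s3 -2-> s3 -2-> s3 -1-> s3  → end s3, accepted
w3: Trace: s5 -0-> s3 -0-> s3 -2-> s3 -0-> s3 -2-> s3 -0-> s3 -0-> s3 -0-> s3 -2-> s3 -1-> s3 -2-> s3 -0-> s3 -2-> s3 -0-> s3 -0-> s3 -2-> s3 -2-> s3 -0-> s3 -1-> s3 -1-> s3  → end s3, accepted

w1, w2, w3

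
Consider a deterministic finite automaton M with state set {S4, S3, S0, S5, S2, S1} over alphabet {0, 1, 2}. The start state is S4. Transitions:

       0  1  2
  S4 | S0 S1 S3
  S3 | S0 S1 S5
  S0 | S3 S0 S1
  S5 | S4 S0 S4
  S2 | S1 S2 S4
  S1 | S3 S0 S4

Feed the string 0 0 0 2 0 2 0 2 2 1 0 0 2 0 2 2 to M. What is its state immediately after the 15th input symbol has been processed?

S5

Trace: S4 -0-> S0 -0-> S3 -0-> S0 -2-> S1 -0-> S3 -2-> S5 -0-> S4 -2-> S3 -2-> S5 -1-> S0 -0-> S3 -0-> S0 -2-> S1 -0-> S3 -2-> S5
After 15 symbols: S5.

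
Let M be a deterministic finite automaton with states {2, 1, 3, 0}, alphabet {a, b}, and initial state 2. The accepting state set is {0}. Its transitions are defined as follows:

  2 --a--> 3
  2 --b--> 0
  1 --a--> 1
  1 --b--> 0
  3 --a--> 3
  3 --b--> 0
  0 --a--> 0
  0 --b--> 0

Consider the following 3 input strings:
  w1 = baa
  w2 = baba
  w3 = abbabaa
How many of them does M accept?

3

w1: Trace: 2 -b-> 0 -a-> 0 -a-> 0  → end 0, accepted
w2: Trace: 2 -b-> 0 -a-> 0 -b-> 0 -a-> 0  → end 0, accepted
w3: Trace: 2 -a-> 3 -b-> 0 -b-> 0 -a-> 0 -b-> 0 -a-> 0 -a-> 0  → end 0, accepted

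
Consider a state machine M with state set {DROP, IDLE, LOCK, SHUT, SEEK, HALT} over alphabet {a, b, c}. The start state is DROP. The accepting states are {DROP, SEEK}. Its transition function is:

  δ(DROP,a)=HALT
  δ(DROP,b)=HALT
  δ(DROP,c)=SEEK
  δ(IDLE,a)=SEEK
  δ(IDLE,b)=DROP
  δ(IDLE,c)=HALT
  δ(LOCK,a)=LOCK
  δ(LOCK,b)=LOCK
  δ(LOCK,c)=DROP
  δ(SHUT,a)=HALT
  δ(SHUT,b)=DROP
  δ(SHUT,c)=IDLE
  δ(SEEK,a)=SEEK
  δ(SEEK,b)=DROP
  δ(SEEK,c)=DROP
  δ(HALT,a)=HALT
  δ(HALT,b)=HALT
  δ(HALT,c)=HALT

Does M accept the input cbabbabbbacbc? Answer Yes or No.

No

start at DROP
read 'c': DROP → SEEK
read 'b': SEEK → DROP
read 'a': DROP → HALT
read 'b': HALT → HALT
read 'b': HALT → HALT
read 'a': HALT → HALT
read 'b': HALT → HALT
read 'b': HALT → HALT
read 'b': HALT → HALT
read 'a': HALT → HALT
read 'c': HALT → HALT
read 'b': HALT → HALT
read 'c': HALT → HALT
End state HALT is not accepting.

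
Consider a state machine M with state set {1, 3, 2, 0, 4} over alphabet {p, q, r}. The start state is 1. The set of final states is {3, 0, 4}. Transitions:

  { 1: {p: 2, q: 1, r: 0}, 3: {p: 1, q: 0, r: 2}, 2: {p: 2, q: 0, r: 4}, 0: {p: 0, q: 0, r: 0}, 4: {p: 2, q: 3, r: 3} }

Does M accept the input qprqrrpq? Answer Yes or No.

Yes

Trace: 1 -q-> 1 -p-> 2 -r-> 4 -q-> 3 -r-> 2 -r-> 4 -p-> 2 -q-> 0
End state 0 is accepting.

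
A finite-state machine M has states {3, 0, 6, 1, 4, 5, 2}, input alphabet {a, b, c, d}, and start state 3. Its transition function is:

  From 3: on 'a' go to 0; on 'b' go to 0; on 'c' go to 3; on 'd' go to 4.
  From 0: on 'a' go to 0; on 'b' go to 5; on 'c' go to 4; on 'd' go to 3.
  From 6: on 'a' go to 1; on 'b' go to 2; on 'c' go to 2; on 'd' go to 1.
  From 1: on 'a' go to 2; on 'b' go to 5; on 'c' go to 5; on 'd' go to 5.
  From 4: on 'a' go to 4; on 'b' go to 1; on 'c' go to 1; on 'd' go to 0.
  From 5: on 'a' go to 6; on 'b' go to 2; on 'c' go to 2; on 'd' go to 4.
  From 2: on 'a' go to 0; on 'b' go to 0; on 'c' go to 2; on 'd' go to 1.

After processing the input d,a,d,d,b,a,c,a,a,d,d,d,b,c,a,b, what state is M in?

3 → 4 → 4 → 0 → 3 → 0 → 0 → 4 → 4 → 4 → 0 → 3 → 4 → 1 → 5 → 6 → 2

2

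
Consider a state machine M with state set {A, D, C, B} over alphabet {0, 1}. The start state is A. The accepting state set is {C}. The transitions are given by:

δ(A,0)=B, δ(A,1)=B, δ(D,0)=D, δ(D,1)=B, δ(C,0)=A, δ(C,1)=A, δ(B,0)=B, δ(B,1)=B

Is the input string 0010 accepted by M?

No

start at A
read '0': A → B
read '0': B → B
read '1': B → B
read '0': B → B
End state B is not accepting.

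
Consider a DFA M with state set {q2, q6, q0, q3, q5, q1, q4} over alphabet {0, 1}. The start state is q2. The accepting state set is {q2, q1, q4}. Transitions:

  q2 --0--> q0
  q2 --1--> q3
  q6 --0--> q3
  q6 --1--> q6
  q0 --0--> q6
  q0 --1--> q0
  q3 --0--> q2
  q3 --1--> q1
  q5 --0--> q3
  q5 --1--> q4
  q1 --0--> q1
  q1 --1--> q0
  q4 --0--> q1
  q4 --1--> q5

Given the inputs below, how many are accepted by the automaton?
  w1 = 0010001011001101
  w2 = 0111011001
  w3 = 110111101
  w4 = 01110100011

w1:
  start at q2
  read '0': q2 → q0
  read '0': q0 → q6
  read '1': q6 → q6
  read '0': q6 → q3
  read '0': q3 → q2
  read '0': q2 → q0
  read '1': q0 → q0
  read '0': q0 → q6
  read '1': q6 → q6
  read '1': q6 → q6
  read '0': q6 → q3
  read '0': q3 → q2
  read '1': q2 → q3
  read '1': q3 → q1
  read '0': q1 → q1
  read '1': q1 → q0
  end q0, rejected
w2:
  start at q2
  read '0': q2 → q0
  read '1': q0 → q0
  read '1': q0 → q0
  read '1': q0 → q0
  read '0': q0 → q6
  read '1': q6 → q6
  read '1': q6 → q6
  read '0': q6 → q3
  read '0': q3 → q2
  read '1': q2 → q3
  end q3, rejected
w3:
  start at q2
  read '1': q2 → q3
  read '1': q3 → q1
  read '0': q1 → q1
  read '1': q1 → q0
  read '1': q0 → q0
  read '1': q0 → q0
  read '1': q0 → q0
  read '0': q0 → q6
  read '1': q6 → q6
  end q6, rejected
w4:
  start at q2
  read '0': q2 → q0
  read '1': q0 → q0
  read '1': q0 → q0
  read '1': q0 → q0
  read '0': q0 → q6
  read '1': q6 → q6
  read '0': q6 → q3
  read '0': q3 → q2
  read '0': q2 → q0
  read '1': q0 → q0
  read '1': q0 → q0
  end q0, rejected

0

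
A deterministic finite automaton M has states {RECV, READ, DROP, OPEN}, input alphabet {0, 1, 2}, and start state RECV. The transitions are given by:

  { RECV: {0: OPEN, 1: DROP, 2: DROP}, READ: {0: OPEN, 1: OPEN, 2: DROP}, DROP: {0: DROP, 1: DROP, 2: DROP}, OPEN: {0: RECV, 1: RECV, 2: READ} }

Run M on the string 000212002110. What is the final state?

DROP

RECV → OPEN → RECV → OPEN → READ → OPEN → READ → OPEN → RECV → DROP → DROP → DROP → DROP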